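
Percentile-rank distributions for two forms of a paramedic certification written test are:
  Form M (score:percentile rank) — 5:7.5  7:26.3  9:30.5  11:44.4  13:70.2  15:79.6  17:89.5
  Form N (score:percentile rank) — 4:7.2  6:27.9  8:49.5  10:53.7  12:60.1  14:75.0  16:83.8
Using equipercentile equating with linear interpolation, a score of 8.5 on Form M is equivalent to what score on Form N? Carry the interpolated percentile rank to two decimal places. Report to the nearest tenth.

PR of 8.5 on Form M: 26.3 + (8.5 − 7)/(9 − 7) × (30.5 − 26.3) = 29.45
On Form N, PR 29.45 falls between score 6 (PR 27.9) and 8 (PR 49.5).
Interpolate: 6 + (29.45 − 27.9)/(49.5 − 27.9) × (8 − 6) = 6.1

6.1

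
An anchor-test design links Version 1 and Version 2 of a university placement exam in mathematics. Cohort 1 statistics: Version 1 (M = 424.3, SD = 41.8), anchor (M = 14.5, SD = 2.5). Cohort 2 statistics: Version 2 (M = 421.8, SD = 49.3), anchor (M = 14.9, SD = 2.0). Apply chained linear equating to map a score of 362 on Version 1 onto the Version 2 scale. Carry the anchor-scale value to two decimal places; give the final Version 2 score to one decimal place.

320.0

Version 1 → anchor (Cohort 1): v = (2.5/41.8)(362 − 424.3) + 14.5 = 10.77
anchor → Version 2 (Cohort 2): y = (49.3/2.0)(10.77 − 14.9) + 421.8 = 320.0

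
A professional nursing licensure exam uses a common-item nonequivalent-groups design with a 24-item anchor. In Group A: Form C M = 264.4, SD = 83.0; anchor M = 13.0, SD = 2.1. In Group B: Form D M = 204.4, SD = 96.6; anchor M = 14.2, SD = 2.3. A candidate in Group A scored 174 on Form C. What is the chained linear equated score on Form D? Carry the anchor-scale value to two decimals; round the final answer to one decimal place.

57.8

Form C → anchor (Group A): v = (2.1/83.0)(174 − 264.4) + 13.0 = 10.71
anchor → Form D (Group B): y = (96.6/2.3)(10.71 − 14.2) + 204.4 = 57.8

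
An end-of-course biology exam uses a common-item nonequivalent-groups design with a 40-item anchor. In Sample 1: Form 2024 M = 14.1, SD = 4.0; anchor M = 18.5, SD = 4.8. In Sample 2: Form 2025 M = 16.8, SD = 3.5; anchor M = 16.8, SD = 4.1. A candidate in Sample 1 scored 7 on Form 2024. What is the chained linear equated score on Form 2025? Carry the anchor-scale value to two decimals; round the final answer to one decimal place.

Form 2024 → anchor (Sample 1): v = (4.8/4.0)(7 − 14.1) + 18.5 = 9.98
anchor → Form 2025 (Sample 2): y = (3.5/4.1)(9.98 − 16.8) + 16.8 = 11.0

11.0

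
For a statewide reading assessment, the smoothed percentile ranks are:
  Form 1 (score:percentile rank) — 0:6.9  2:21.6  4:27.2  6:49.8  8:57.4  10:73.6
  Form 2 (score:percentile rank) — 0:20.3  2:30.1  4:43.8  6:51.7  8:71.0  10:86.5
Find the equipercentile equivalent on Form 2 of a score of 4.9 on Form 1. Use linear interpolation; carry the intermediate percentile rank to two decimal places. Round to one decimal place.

3.1

PR of 4.9 on Form 1: 27.2 + (4.9 − 4)/(6 − 4) × (49.8 − 27.2) = 37.37
On Form 2, PR 37.37 falls between score 2 (PR 30.1) and 4 (PR 43.8).
Interpolate: 2 + (37.37 − 30.1)/(43.8 − 30.1) × (4 − 2) = 3.1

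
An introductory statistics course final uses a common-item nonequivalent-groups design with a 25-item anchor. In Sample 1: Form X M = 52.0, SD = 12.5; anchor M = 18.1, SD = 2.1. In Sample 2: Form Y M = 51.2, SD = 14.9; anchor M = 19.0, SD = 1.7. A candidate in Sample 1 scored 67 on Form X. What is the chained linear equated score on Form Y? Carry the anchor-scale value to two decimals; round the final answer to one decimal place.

Form X → anchor (Sample 1): v = (2.1/12.5)(67 − 52.0) + 18.1 = 20.62
anchor → Form Y (Sample 2): y = (14.9/1.7)(20.62 − 19.0) + 51.2 = 65.4

65.4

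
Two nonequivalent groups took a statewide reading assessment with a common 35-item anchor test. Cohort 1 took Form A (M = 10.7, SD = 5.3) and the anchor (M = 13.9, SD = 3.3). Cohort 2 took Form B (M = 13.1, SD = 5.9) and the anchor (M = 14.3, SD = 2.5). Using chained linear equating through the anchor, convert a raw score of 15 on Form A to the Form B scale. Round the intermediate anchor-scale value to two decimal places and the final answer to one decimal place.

18.5

Form A → anchor (Cohort 1): v = (3.3/5.3)(15 − 10.7) + 13.9 = 16.58
anchor → Form B (Cohort 2): y = (5.9/2.5)(16.58 − 14.3) + 13.1 = 18.5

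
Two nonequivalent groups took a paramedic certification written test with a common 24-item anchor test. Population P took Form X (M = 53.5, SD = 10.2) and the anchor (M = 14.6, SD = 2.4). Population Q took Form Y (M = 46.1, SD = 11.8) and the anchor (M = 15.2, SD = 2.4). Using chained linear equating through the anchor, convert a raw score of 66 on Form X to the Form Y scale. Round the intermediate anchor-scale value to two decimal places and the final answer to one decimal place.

57.6

Form X → anchor (Population P): v = (2.4/10.2)(66 − 53.5) + 14.6 = 17.54
anchor → Form Y (Population Q): y = (11.8/2.4)(17.54 − 15.2) + 46.1 = 57.6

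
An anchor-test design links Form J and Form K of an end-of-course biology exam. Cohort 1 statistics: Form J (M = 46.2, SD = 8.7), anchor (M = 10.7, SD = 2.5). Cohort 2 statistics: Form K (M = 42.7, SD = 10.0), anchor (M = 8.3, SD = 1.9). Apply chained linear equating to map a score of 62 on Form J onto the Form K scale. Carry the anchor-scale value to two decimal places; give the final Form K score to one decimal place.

Form J → anchor (Cohort 1): v = (2.5/8.7)(62 − 46.2) + 10.7 = 15.24
anchor → Form K (Cohort 2): y = (10.0/1.9)(15.24 − 8.3) + 42.7 = 79.2

79.2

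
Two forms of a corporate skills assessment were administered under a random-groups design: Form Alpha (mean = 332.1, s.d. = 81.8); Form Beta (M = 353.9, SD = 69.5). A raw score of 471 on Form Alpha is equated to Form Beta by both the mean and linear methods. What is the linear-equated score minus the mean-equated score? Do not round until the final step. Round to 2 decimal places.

Mean-equated: 471 + (353.9 − 332.1) = 492.80
Linear-equated: (69.5/81.8)(471 − 332.1) + 353.9 = 471.914
Difference = 471.914 − 492.80 = -20.89

-20.89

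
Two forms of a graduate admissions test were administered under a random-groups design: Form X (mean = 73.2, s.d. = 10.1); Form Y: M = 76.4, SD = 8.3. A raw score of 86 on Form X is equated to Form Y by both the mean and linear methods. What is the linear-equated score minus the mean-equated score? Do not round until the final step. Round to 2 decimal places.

Mean-equated: 86 + (76.4 − 73.2) = 89.20
Linear-equated: (8.3/10.1)(86 − 73.2) + 76.4 = 86.919
Difference = 86.919 − 89.20 = -2.28

-2.28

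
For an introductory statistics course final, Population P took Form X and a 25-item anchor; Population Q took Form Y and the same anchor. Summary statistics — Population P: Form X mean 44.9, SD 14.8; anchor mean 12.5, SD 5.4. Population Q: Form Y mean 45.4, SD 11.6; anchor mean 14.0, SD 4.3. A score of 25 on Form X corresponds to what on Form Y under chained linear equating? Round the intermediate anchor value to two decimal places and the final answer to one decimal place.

Form X → anchor (Population P): v = (5.4/14.8)(25 − 44.9) + 12.5 = 5.24
anchor → Form Y (Population Q): y = (11.6/4.3)(5.24 − 14.0) + 45.4 = 21.8

21.8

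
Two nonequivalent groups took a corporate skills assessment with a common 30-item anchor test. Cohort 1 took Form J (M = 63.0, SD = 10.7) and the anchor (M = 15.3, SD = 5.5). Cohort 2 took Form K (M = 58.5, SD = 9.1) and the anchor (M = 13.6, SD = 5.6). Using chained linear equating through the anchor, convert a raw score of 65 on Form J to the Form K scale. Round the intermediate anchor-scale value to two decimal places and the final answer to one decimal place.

62.9

Form J → anchor (Cohort 1): v = (5.5/10.7)(65 − 63.0) + 15.3 = 16.33
anchor → Form K (Cohort 2): y = (9.1/5.6)(16.33 − 13.6) + 58.5 = 62.9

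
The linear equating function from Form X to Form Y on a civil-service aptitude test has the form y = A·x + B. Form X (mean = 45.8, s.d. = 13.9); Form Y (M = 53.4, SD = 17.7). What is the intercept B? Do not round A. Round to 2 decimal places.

-4.92

A = SD_Y / SD_X = 17.7 / 13.9 = 1.273381
B = M_Y − A·M_X = 53.4 − 1.273381 × 45.8 = -4.92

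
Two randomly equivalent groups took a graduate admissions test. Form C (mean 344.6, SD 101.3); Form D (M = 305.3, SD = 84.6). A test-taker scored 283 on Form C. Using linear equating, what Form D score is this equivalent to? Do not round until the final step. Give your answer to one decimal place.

Linear equating: y = (SD_Y/SD_X)(x − M_X) + M_Y
y = (84.6/101.3)(283 − 344.6) + 305.3
y = 0.835143 × -61.6 + 305.3 = -51.4448 + 305.3 = 253.9

253.9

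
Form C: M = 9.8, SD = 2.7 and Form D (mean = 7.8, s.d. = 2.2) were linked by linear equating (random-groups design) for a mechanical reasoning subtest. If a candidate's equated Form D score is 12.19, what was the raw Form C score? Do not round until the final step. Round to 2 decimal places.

15.19

Invert y = (SD_Y/SD_X)(x − M_X) + M_Y:
x = (SD_X/SD_Y)(y − M_Y) + M_X = (2.7/2.2)(12.19 − 7.8) + 9.8
x = 1.227273 × 4.390 + 9.8 = 15.19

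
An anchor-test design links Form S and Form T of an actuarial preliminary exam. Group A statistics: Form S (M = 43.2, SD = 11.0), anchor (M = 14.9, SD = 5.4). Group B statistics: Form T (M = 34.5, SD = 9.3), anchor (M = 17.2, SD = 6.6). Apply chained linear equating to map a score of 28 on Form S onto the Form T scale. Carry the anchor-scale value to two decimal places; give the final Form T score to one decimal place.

Form S → anchor (Group A): v = (5.4/11.0)(28 − 43.2) + 14.9 = 7.44
anchor → Form T (Group B): y = (9.3/6.6)(7.44 − 17.2) + 34.5 = 20.7

20.7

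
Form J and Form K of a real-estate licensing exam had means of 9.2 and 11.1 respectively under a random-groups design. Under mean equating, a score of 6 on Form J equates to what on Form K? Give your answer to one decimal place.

Mean equating: y = x + (M_Y − M_X) = 6 + (11.1 − 9.2) = 7.9

7.9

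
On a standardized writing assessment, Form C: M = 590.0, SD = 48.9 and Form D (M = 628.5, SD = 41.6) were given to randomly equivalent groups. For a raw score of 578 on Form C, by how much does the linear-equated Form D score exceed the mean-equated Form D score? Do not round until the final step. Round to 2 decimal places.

Mean-equated: 578 + (628.5 − 590.0) = 616.50
Linear-equated: (41.6/48.9)(578 − 590.0) + 628.5 = 618.291
Difference = 618.291 − 616.50 = 1.79

1.79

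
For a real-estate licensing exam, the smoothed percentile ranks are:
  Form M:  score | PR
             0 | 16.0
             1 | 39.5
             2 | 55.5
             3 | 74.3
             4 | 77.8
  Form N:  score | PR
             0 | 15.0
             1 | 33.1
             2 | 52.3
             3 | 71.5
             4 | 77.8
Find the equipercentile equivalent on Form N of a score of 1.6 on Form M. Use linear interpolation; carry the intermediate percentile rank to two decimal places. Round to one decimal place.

1.8

PR of 1.6 on Form M: 39.5 + (1.6 − 1)/(2 − 1) × (55.5 − 39.5) = 49.10
On Form N, PR 49.10 falls between score 1 (PR 33.1) and 2 (PR 52.3).
Interpolate: 1 + (49.10 − 33.1)/(52.3 − 33.1) × (2 − 1) = 1.8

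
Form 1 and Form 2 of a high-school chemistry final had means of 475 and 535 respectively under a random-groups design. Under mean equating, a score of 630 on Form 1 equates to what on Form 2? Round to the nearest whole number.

690

Mean equating: y = x + (M_Y − M_X) = 630 + (535 − 475) = 690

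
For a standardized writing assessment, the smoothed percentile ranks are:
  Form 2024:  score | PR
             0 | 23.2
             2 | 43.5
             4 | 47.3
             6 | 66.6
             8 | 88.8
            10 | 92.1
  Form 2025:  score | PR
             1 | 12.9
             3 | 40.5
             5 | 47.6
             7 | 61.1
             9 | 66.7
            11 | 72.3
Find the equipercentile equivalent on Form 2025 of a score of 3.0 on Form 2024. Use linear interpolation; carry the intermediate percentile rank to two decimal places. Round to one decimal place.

PR of 3.0 on Form 2024: 43.5 + (3.0 − 2)/(4 − 2) × (47.3 − 43.5) = 45.40
On Form 2025, PR 45.40 falls between score 3 (PR 40.5) and 5 (PR 47.6).
Interpolate: 3 + (45.40 − 40.5)/(47.6 − 40.5) × (5 − 3) = 4.4

4.4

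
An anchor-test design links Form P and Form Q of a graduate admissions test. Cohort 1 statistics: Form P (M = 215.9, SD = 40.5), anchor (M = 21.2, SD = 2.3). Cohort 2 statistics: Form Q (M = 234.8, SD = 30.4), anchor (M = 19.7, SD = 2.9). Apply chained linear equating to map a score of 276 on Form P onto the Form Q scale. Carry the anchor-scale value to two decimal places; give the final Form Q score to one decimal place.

286.3

Form P → anchor (Cohort 1): v = (2.3/40.5)(276 − 215.9) + 21.2 = 24.61
anchor → Form Q (Cohort 2): y = (30.4/2.9)(24.61 − 19.7) + 234.8 = 286.3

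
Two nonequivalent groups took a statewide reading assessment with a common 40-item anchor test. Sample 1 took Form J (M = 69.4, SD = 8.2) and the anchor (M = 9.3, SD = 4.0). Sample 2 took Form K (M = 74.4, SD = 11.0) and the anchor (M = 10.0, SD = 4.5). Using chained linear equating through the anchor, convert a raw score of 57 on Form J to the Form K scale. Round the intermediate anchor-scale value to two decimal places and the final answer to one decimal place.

57.9

Form J → anchor (Sample 1): v = (4.0/8.2)(57 − 69.4) + 9.3 = 3.25
anchor → Form K (Sample 2): y = (11.0/4.5)(3.25 − 10.0) + 74.4 = 57.9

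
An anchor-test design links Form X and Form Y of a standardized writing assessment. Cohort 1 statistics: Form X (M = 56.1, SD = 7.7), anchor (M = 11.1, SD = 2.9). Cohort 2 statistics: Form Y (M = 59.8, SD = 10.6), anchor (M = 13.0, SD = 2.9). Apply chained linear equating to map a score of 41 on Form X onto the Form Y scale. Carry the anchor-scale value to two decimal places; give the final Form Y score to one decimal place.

Form X → anchor (Cohort 1): v = (2.9/7.7)(41 − 56.1) + 11.1 = 5.41
anchor → Form Y (Cohort 2): y = (10.6/2.9)(5.41 − 13.0) + 59.8 = 32.1

32.1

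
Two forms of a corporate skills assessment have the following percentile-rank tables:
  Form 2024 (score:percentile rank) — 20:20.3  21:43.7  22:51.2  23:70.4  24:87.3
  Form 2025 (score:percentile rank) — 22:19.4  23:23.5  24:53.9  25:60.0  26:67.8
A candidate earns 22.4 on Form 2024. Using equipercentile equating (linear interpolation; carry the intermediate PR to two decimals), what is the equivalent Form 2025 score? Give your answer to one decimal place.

24.8

PR of 22.4 on Form 2024: 51.2 + (22.4 − 22)/(23 − 22) × (70.4 − 51.2) = 58.88
On Form 2025, PR 58.88 falls between score 24 (PR 53.9) and 25 (PR 60.0).
Interpolate: 24 + (58.88 − 53.9)/(60.0 − 53.9) × (25 − 24) = 24.8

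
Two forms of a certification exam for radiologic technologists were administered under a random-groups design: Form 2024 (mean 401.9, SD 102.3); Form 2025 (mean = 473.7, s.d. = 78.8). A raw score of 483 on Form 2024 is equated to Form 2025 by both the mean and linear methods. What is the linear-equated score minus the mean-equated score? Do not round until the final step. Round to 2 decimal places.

-18.63

Mean-equated: 483 + (473.7 − 401.9) = 554.80
Linear-equated: (78.8/102.3)(483 − 401.9) + 473.7 = 536.170
Difference = 536.170 − 554.80 = -18.63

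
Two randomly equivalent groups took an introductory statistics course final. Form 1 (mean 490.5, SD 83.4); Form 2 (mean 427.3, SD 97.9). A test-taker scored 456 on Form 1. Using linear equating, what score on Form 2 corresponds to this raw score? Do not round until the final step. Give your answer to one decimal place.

386.8

Linear equating: y = (SD_Y/SD_X)(x − M_X) + M_Y
y = (97.9/83.4)(456 − 490.5) + 427.3
y = 1.173861 × -34.5 + 427.3 = -40.4982 + 427.3 = 386.8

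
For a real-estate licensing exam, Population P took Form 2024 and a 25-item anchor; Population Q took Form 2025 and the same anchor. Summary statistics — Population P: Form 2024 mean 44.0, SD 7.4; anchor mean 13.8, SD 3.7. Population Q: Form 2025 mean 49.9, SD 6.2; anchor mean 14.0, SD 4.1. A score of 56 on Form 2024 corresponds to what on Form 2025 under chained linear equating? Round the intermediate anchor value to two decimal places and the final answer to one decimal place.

58.7

Form 2024 → anchor (Population P): v = (3.7/7.4)(56 − 44.0) + 13.8 = 19.80
anchor → Form 2025 (Population Q): y = (6.2/4.1)(19.80 − 14.0) + 49.9 = 58.7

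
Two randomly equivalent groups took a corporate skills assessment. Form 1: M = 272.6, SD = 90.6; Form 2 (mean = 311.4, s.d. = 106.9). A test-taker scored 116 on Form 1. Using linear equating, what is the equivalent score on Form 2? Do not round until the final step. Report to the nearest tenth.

Linear equating: y = (SD_Y/SD_X)(x − M_X) + M_Y
y = (106.9/90.6)(116 − 272.6) + 311.4
y = 1.179912 × -156.6 + 311.4 = -184.7742 + 311.4 = 126.6

126.6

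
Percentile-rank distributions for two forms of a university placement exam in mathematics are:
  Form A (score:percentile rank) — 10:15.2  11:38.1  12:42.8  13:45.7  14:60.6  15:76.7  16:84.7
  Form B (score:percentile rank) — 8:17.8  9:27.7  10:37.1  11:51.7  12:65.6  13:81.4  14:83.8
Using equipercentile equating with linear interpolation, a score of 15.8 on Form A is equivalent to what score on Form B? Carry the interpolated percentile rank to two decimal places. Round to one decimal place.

PR of 15.8 on Form A: 76.7 + (15.8 − 15)/(16 − 15) × (84.7 − 76.7) = 83.10
On Form B, PR 83.10 falls between score 13 (PR 81.4) and 14 (PR 83.8).
Interpolate: 13 + (83.10 − 81.4)/(83.8 − 81.4) × (14 − 13) = 13.7

13.7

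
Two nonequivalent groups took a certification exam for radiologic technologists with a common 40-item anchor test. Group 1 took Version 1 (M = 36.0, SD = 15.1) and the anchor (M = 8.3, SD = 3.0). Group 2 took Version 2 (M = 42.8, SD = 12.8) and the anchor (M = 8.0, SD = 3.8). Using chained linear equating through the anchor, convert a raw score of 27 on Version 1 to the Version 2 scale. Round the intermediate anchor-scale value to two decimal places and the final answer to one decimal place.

37.8

Version 1 → anchor (Group 1): v = (3.0/15.1)(27 − 36.0) + 8.3 = 6.51
anchor → Version 2 (Group 2): y = (12.8/3.8)(6.51 − 8.0) + 42.8 = 37.8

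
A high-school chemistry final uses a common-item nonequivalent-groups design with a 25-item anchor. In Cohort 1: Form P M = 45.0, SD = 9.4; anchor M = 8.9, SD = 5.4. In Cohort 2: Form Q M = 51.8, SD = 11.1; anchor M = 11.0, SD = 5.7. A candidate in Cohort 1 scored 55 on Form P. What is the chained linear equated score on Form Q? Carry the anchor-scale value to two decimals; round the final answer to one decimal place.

Form P → anchor (Cohort 1): v = (5.4/9.4)(55 − 45.0) + 8.9 = 14.64
anchor → Form Q (Cohort 2): y = (11.1/5.7)(14.64 − 11.0) + 51.8 = 58.9

58.9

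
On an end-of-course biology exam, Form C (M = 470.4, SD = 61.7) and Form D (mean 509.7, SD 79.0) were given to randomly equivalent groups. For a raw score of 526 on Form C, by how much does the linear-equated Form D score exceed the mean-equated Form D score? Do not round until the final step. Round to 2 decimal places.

Mean-equated: 526 + (509.7 − 470.4) = 565.30
Linear-equated: (79.0/61.7)(526 − 470.4) + 509.7 = 580.890
Difference = 580.890 − 565.30 = 15.59

15.59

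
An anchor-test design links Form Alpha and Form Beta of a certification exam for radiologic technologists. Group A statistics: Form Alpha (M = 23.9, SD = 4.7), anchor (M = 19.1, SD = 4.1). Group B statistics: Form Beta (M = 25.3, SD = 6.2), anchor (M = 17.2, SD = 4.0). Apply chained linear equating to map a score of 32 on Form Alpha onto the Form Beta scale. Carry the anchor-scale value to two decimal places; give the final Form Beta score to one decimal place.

Form Alpha → anchor (Group A): v = (4.1/4.7)(32 − 23.9) + 19.1 = 26.17
anchor → Form Beta (Group B): y = (6.2/4.0)(26.17 − 17.2) + 25.3 = 39.2

39.2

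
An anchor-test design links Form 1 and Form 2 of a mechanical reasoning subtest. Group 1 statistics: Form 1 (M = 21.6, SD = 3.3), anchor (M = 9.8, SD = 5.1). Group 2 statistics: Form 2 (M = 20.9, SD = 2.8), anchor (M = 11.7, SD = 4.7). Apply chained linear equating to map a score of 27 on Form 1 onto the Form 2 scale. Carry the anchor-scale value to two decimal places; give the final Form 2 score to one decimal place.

24.7

Form 1 → anchor (Group 1): v = (5.1/3.3)(27 − 21.6) + 9.8 = 18.15
anchor → Form 2 (Group 2): y = (2.8/4.7)(18.15 − 11.7) + 20.9 = 24.7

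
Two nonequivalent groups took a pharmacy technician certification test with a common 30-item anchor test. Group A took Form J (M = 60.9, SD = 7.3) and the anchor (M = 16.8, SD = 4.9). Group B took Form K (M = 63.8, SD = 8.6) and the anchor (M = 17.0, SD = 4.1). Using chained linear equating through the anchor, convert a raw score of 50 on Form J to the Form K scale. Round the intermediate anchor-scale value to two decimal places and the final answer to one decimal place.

48.0

Form J → anchor (Group A): v = (4.9/7.3)(50 − 60.9) + 16.8 = 9.48
anchor → Form K (Group B): y = (8.6/4.1)(9.48 − 17.0) + 63.8 = 48.0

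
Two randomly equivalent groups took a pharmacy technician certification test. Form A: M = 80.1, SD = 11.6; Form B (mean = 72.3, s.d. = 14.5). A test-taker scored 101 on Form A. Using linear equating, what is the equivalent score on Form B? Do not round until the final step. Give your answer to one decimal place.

98.4

Linear equating: y = (SD_Y/SD_X)(x − M_X) + M_Y
y = (14.5/11.6)(101 − 80.1) + 72.3
y = 1.250000 × 20.9 + 72.3 = 26.1250 + 72.3 = 98.4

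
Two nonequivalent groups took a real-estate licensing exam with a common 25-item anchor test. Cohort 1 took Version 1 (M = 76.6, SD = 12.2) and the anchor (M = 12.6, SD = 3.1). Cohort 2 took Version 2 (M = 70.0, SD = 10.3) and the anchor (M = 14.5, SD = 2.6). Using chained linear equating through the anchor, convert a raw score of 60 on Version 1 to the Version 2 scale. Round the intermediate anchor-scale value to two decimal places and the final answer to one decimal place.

45.8

Version 1 → anchor (Cohort 1): v = (3.1/12.2)(60 − 76.6) + 12.6 = 8.38
anchor → Version 2 (Cohort 2): y = (10.3/2.6)(8.38 − 14.5) + 70.0 = 45.8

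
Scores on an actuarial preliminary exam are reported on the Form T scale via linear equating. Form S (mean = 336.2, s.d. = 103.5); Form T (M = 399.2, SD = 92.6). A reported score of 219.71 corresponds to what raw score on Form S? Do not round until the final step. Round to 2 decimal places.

Invert y = (SD_Y/SD_X)(x − M_X) + M_Y:
x = (SD_X/SD_Y)(y − M_Y) + M_X = (103.5/92.6)(219.71 − 399.2) + 336.2
x = 1.117711 × -179.490 + 336.2 = 135.58

135.58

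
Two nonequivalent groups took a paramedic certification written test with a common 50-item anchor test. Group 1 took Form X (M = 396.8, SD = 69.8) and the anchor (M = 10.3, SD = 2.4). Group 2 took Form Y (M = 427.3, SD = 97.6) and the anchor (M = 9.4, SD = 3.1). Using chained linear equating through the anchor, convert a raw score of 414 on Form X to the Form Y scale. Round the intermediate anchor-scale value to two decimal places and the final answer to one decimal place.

Form X → anchor (Group 1): v = (2.4/69.8)(414 − 396.8) + 10.3 = 10.89
anchor → Form Y (Group 2): y = (97.6/3.1)(10.89 − 9.4) + 427.3 = 474.2

474.2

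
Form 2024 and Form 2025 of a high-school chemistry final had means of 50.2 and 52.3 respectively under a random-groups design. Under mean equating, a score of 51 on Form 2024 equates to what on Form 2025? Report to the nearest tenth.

53.1

Mean equating: y = x + (M_Y − M_X) = 51 + (52.3 − 50.2) = 53.1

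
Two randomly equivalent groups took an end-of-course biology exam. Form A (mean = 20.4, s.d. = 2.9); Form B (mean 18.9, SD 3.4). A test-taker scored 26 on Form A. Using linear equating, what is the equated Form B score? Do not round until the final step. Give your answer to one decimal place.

25.5

Linear equating: y = (SD_Y/SD_X)(x − M_X) + M_Y
y = (3.4/2.9)(26 − 20.4) + 18.9
y = 1.172414 × 5.6 + 18.9 = 6.5655 + 18.9 = 25.5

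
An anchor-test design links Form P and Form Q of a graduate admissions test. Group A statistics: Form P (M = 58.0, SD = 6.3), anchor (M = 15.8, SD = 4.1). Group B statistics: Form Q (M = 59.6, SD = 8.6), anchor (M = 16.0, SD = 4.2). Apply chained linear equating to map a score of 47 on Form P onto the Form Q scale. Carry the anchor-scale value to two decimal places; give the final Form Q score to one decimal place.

Form P → anchor (Group A): v = (4.1/6.3)(47 − 58.0) + 15.8 = 8.64
anchor → Form Q (Group B): y = (8.6/4.2)(8.64 − 16.0) + 59.6 = 44.5

44.5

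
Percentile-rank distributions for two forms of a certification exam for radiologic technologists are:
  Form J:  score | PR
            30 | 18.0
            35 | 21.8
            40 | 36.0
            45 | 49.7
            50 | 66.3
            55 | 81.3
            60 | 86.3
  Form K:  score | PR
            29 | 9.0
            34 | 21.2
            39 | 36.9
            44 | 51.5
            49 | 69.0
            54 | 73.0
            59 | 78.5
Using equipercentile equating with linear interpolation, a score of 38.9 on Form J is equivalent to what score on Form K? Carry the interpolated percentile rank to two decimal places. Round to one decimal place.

37.7

PR of 38.9 on Form J: 21.8 + (38.9 − 35)/(40 − 35) × (36.0 − 21.8) = 32.88
On Form K, PR 32.88 falls between score 34 (PR 21.2) and 39 (PR 36.9).
Interpolate: 34 + (32.88 − 21.2)/(36.9 − 21.2) × (39 − 34) = 37.7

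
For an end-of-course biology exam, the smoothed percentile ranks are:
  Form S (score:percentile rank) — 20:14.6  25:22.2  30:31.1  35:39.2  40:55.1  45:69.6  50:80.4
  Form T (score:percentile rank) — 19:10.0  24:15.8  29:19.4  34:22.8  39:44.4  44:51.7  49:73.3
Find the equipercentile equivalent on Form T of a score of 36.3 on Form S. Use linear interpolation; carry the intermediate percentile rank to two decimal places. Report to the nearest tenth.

PR of 36.3 on Form S: 39.2 + (36.3 − 35)/(40 − 35) × (55.1 − 39.2) = 43.33
On Form T, PR 43.33 falls between score 34 (PR 22.8) and 39 (PR 44.4).
Interpolate: 34 + (43.33 − 22.8)/(44.4 − 22.8) × (39 − 34) = 38.8

38.8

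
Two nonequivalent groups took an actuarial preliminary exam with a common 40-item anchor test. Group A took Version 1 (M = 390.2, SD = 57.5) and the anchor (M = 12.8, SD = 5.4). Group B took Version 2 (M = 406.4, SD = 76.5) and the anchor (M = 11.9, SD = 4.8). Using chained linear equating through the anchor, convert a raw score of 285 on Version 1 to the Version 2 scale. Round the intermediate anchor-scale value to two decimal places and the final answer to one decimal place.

Version 1 → anchor (Group A): v = (5.4/57.5)(285 − 390.2) + 12.8 = 2.92
anchor → Version 2 (Group B): y = (76.5/4.8)(2.92 − 11.9) + 406.4 = 263.3

263.3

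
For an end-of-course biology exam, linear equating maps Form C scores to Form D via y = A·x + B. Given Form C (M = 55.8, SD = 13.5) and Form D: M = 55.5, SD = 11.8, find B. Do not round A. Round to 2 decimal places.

A = SD_Y / SD_X = 11.8 / 13.5 = 0.874074
B = M_Y − A·M_X = 55.5 − 0.874074 × 55.8 = 6.73

6.73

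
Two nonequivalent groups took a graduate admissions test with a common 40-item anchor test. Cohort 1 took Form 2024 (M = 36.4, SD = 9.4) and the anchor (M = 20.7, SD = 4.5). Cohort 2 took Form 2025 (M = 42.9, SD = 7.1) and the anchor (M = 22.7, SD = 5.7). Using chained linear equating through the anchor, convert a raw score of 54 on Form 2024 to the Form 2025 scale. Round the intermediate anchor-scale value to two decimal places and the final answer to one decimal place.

Form 2024 → anchor (Cohort 1): v = (4.5/9.4)(54 − 36.4) + 20.7 = 29.13
anchor → Form 2025 (Cohort 2): y = (7.1/5.7)(29.13 − 22.7) + 42.9 = 50.9

50.9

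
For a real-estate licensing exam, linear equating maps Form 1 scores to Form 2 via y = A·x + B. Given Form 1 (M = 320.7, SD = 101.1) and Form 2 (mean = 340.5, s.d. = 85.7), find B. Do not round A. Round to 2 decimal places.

68.65

A = SD_Y / SD_X = 85.7 / 101.1 = 0.847676
B = M_Y − A·M_X = 340.5 − 0.847676 × 320.7 = 68.65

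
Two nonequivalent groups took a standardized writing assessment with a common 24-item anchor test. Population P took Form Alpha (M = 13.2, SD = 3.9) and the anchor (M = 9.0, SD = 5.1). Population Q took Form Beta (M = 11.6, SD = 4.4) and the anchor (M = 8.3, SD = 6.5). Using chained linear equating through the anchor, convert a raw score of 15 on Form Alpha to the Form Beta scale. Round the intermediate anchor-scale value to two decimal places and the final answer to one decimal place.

13.7

Form Alpha → anchor (Population P): v = (5.1/3.9)(15 − 13.2) + 9.0 = 11.35
anchor → Form Beta (Population Q): y = (4.4/6.5)(11.35 − 8.3) + 11.6 = 13.7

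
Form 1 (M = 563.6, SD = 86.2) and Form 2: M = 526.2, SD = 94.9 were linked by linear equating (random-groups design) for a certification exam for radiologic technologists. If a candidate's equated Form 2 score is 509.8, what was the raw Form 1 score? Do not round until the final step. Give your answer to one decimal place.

Invert y = (SD_Y/SD_X)(x − M_X) + M_Y:
x = (SD_X/SD_Y)(y − M_Y) + M_X = (86.2/94.9)(509.8 − 526.2) + 563.6
x = 0.908325 × -16.400 + 563.6 = 548.7

548.7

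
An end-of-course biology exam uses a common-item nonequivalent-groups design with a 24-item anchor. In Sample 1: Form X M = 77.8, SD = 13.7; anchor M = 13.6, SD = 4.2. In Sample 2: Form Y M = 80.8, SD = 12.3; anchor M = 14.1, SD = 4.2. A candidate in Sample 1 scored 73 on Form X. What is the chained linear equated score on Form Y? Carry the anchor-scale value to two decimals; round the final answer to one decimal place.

75.0

Form X → anchor (Sample 1): v = (4.2/13.7)(73 − 77.8) + 13.6 = 12.13
anchor → Form Y (Sample 2): y = (12.3/4.2)(12.13 − 14.1) + 80.8 = 75.0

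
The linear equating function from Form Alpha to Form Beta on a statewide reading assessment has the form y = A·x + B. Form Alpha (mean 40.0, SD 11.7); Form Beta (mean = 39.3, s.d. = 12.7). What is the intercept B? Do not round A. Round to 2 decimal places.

A = SD_Y / SD_X = 12.7 / 11.7 = 1.085470
B = M_Y − A·M_X = 39.3 − 1.085470 × 40.0 = -4.12

-4.12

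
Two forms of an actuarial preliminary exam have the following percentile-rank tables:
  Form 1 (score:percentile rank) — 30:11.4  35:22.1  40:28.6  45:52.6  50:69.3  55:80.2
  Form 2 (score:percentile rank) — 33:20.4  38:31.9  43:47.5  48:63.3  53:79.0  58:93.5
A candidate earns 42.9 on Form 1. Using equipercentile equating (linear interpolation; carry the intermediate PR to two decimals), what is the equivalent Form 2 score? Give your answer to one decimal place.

41.4

PR of 42.9 on Form 1: 28.6 + (42.9 − 40)/(45 − 40) × (52.6 − 28.6) = 42.52
On Form 2, PR 42.52 falls between score 38 (PR 31.9) and 43 (PR 47.5).
Interpolate: 38 + (42.52 − 31.9)/(47.5 − 31.9) × (43 − 38) = 41.4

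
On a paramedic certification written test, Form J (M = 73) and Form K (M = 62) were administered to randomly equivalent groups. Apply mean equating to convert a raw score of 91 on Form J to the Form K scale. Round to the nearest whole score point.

Mean equating: y = x + (M_Y − M_X) = 91 + (62 − 73) = 80

80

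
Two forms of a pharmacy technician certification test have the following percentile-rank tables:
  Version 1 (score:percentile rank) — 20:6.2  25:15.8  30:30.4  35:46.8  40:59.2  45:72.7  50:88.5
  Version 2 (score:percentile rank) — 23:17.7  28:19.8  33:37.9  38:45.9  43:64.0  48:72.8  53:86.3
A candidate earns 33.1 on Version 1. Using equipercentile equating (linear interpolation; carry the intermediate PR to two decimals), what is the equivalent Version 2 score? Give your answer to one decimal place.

PR of 33.1 on Version 1: 30.4 + (33.1 − 30)/(35 − 30) × (46.8 − 30.4) = 40.57
On Version 2, PR 40.57 falls between score 33 (PR 37.9) and 38 (PR 45.9).
Interpolate: 33 + (40.57 − 37.9)/(45.9 − 37.9) × (38 − 33) = 34.7

34.7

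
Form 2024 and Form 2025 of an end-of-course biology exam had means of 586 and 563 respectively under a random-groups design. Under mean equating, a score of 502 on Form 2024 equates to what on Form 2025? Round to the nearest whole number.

Mean equating: y = x + (M_Y − M_X) = 502 + (563 − 586) = 479

479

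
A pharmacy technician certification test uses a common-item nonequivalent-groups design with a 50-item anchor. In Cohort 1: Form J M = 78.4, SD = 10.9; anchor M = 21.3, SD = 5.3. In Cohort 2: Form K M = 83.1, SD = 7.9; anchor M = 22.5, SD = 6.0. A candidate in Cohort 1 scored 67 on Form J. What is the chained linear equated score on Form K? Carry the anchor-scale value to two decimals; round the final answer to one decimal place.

Form J → anchor (Cohort 1): v = (5.3/10.9)(67 − 78.4) + 21.3 = 15.76
anchor → Form K (Cohort 2): y = (7.9/6.0)(15.76 − 22.5) + 83.1 = 74.2

74.2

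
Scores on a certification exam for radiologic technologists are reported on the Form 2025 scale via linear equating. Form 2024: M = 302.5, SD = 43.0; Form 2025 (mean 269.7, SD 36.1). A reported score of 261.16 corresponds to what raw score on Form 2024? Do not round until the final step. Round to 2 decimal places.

292.33

Invert y = (SD_Y/SD_X)(x − M_X) + M_Y:
x = (SD_X/SD_Y)(y − M_Y) + M_X = (43.0/36.1)(261.16 − 269.7) + 302.5
x = 1.191136 × -8.540 + 302.5 = 292.33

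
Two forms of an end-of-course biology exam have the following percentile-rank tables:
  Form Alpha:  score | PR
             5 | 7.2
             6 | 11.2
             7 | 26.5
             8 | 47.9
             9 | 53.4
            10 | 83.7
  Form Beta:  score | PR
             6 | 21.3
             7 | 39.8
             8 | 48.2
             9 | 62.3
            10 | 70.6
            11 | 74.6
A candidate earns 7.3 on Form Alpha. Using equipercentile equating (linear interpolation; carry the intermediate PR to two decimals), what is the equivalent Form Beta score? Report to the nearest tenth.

PR of 7.3 on Form Alpha: 26.5 + (7.3 − 7)/(8 − 7) × (47.9 − 26.5) = 32.92
On Form Beta, PR 32.92 falls between score 6 (PR 21.3) and 7 (PR 39.8).
Interpolate: 6 + (32.92 − 21.3)/(39.8 − 21.3) × (7 − 6) = 6.6

6.6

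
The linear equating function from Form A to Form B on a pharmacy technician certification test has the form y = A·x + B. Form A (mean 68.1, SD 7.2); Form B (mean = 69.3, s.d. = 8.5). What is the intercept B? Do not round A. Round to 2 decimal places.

A = SD_Y / SD_X = 8.5 / 7.2 = 1.180556
B = M_Y − A·M_X = 69.3 − 1.180556 × 68.1 = -11.10

-11.10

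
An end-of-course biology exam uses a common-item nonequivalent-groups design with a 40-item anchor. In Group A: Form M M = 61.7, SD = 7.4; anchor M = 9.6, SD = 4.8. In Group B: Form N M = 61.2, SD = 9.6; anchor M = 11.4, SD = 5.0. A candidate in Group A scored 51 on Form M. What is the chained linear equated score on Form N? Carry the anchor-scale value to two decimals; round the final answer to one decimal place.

Form M → anchor (Group A): v = (4.8/7.4)(51 − 61.7) + 9.6 = 2.66
anchor → Form N (Group B): y = (9.6/5.0)(2.66 − 11.4) + 61.2 = 44.4

44.4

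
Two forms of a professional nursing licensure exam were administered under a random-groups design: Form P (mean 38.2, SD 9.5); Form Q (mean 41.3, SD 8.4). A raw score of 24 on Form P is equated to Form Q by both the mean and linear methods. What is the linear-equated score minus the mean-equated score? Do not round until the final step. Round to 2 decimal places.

1.64

Mean-equated: 24 + (41.3 − 38.2) = 27.10
Linear-equated: (8.4/9.5)(24 − 38.2) + 41.3 = 28.744
Difference = 28.744 − 27.10 = 1.64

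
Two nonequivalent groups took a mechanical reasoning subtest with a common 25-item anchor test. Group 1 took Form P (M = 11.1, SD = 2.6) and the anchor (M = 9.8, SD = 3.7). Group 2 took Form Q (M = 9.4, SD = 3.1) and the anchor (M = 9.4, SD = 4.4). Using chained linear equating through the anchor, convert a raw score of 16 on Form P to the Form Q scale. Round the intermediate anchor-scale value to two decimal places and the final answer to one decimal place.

Form P → anchor (Group 1): v = (3.7/2.6)(16 − 11.1) + 9.8 = 16.77
anchor → Form Q (Group 2): y = (3.1/4.4)(16.77 − 9.4) + 9.4 = 14.6

14.6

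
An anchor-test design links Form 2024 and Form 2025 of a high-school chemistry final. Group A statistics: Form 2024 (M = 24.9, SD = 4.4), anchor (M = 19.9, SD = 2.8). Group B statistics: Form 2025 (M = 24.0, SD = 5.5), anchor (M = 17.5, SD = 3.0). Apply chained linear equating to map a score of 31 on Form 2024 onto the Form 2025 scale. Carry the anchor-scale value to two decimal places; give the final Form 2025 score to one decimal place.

35.5

Form 2024 → anchor (Group A): v = (2.8/4.4)(31 − 24.9) + 19.9 = 23.78
anchor → Form 2025 (Group B): y = (5.5/3.0)(23.78 − 17.5) + 24.0 = 35.5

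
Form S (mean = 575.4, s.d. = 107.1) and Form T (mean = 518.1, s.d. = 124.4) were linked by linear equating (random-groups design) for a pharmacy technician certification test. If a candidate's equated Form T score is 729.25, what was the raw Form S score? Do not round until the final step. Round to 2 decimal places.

Invert y = (SD_Y/SD_X)(x − M_X) + M_Y:
x = (SD_X/SD_Y)(y − M_Y) + M_X = (107.1/124.4)(729.25 − 518.1) + 575.4
x = 0.860932 × 211.150 + 575.4 = 757.19

757.19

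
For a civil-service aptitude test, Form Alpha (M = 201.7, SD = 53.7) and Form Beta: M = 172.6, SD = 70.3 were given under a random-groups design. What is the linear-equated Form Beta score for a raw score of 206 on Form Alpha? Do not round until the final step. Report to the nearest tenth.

178.2

Linear equating: y = (SD_Y/SD_X)(x − M_X) + M_Y
y = (70.3/53.7)(206 − 201.7) + 172.6
y = 1.309125 × 4.3 + 172.6 = 5.6292 + 172.6 = 178.2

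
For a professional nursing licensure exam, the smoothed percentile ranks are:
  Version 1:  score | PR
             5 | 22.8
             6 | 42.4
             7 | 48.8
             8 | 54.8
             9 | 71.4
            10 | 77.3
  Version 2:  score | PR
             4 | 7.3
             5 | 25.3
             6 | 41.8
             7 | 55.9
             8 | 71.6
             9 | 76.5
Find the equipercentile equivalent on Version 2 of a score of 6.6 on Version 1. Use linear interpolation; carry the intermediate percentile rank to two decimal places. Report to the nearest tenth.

PR of 6.6 on Version 1: 42.4 + (6.6 − 6)/(7 − 6) × (48.8 − 42.4) = 46.24
On Version 2, PR 46.24 falls between score 6 (PR 41.8) and 7 (PR 55.9).
Interpolate: 6 + (46.24 − 41.8)/(55.9 − 41.8) × (7 − 6) = 6.3

6.3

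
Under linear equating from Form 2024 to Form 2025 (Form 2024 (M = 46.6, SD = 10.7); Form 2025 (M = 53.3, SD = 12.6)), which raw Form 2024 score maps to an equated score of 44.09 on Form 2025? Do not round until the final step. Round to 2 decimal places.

38.78

Invert y = (SD_Y/SD_X)(x − M_X) + M_Y:
x = (SD_X/SD_Y)(y − M_Y) + M_X = (10.7/12.6)(44.09 − 53.3) + 46.6
x = 0.849206 × -9.210 + 46.6 = 38.78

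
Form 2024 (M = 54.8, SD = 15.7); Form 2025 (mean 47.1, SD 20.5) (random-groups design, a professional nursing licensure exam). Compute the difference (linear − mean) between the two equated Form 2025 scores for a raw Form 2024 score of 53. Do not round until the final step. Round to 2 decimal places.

Mean-equated: 53 + (47.1 − 54.8) = 45.30
Linear-equated: (20.5/15.7)(53 − 54.8) + 47.1 = 44.750
Difference = 44.750 − 45.30 = -0.55

-0.55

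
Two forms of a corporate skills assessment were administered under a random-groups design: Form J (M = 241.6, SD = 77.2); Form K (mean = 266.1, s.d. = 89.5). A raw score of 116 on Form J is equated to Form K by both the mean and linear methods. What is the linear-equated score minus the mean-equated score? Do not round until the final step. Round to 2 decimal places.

Mean-equated: 116 + (266.1 − 241.6) = 140.50
Linear-equated: (89.5/77.2)(116 − 241.6) + 266.1 = 120.489
Difference = 120.489 − 140.50 = -20.01

-20.01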